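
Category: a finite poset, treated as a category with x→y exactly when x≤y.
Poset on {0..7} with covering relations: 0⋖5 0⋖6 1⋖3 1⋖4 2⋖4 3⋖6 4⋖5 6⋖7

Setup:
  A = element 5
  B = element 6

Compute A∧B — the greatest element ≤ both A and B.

Common predecessors of 5,6: {0,1}
  maximal lower bounds 0 and 1 are incomparable: neither 0<=1 nor 1<=0
→ no greatest lower bound exists

Answer: NO MEET EXISTS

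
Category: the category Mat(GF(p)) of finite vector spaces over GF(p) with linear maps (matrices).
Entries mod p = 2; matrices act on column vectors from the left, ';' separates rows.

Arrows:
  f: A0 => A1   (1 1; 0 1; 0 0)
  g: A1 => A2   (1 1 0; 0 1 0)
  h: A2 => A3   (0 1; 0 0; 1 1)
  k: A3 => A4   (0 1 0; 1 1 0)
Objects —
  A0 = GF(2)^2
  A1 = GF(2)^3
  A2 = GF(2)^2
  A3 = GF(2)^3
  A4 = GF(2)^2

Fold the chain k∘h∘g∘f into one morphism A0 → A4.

  e0=[1,0] f=>[1,0,0] g=>[1,0] h=>[0,0,1] k=>[0,0]
  e1=[0,1] f=>[1,1,0] g=>[0,1] h=>[1,0,1] k=>[0,1]
⟦path⟧: (0 0; 0 1)

Answer: (0 0; 0 1)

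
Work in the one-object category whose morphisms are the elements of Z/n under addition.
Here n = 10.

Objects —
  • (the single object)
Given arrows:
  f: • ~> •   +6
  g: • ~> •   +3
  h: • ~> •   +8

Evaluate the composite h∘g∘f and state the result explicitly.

Answer: +7

Trace:
  0 +6≡6 +3≡9 +8≡7  (mod 10)
⟦path⟧: +7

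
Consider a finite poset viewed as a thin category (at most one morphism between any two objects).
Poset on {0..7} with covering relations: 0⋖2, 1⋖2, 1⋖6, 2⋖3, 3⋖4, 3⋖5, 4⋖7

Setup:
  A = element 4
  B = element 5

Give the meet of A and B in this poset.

Common predecessors of 4,5: {0,1,2,3}
  0 ⊑ 3
  1 ⊑ 3
  2 ⊑ 3
  3 ⊑ 3
glb = 3

Answer: A∧B = 3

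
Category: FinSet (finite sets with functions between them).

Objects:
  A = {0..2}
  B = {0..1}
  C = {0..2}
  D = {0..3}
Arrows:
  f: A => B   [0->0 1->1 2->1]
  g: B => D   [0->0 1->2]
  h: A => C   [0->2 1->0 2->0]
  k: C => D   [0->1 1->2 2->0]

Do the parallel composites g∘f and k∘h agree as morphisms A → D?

Along f;g (path 1):
  0 f=>0 g=>0
  1 f=>1 g=>2
  2 f=>1 g=>2
  composite₁ = [0->0 1->2 2->2]
Along h;k (path 2):
  0 h=>2 k=>0
  1 h=>0 k=>1
  2 h=>0 k=>1
  composite₂ = [0->0 1->1 2->1]
Equal? differ; not commutative

Answer: DOES NOT COMMUTE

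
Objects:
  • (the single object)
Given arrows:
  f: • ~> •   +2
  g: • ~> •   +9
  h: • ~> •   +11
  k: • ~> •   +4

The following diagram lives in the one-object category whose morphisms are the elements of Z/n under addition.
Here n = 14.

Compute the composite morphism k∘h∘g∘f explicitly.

Answer: +12

Work:
  0 +2≡2 +9≡11 +11≡8 +4≡12  (mod 14)
composite: +12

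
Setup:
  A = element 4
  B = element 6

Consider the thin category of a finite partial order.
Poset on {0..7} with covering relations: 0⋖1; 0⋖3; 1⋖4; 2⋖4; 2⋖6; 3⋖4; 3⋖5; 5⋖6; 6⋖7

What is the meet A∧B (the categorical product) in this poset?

{x : x<=A ∧ x<=B} = {0,2,3}  (A=4, B=6)
  maximal lower bounds 2 and 3 are incomparable: neither 2<=3 nor 3<=2
→ no greatest lower bound exists

Answer: NO MEET EXISTS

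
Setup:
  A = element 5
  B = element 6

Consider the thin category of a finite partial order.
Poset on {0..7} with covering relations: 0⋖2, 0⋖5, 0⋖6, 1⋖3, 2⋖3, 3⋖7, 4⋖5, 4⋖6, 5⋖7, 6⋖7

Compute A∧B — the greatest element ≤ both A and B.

Common predecessors of 5,6: {0,4}
  maximal lower bounds 0 and 4 are incomparable: neither 0<=4 nor 4<=0
→ no greatest lower bound exists

Answer: NO MEET EXISTS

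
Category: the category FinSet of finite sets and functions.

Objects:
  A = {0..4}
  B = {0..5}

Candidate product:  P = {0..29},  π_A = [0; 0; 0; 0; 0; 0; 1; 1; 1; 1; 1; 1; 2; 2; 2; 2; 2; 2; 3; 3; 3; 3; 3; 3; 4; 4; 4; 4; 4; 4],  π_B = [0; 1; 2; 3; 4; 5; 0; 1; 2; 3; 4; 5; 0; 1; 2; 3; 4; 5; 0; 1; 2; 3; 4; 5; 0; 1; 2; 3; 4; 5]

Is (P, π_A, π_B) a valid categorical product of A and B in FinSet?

|A|·|B| = 5·6 = 30;  |P| = 30
Check the pairing map k ↦ (π_A(k), π_B(k)):
  0 -> (0,0)
  1 -> (0,1)
  2 -> (0,2)
  3 -> (0,3)
  4 -> (0,4)
  5 -> (0,5)
  6 -> (1,0)
  7 -> (1,1)
  8 -> (1,2)
  9 -> (1,3)
  10 -> (1,4)
  11 -> (1,5)
  12 -> (2,0)
  13 -> (2,1)
  14 -> (2,2)
  15 -> (2,3)
  16 -> (2,4)
  17 -> (2,5)
  18 -> (3,0)
  19 -> (3,1)
  20 -> (3,2)
  21 -> (3,3)
  22 -> (3,4)
  23 -> (3,5)
  24 -> (4,0)
  25 -> (4,1)
  26 -> (4,2)
  27 -> (4,3)
  28 -> (4,4)
  29 -> (4,5)
distinct pairs in image: 30 / 30 needed
  → bijection onto A×B; projections well-typed.

Answer: VALID PRODUCT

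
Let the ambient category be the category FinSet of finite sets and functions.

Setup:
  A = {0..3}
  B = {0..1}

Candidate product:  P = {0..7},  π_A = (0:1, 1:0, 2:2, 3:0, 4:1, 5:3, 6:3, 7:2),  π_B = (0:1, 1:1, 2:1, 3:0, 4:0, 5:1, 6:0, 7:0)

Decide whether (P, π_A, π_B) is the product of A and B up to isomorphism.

Answer: VALID PRODUCT

Derivation:
|A|·|B| = 4·2 = 8;  |P| = 8
Check the pairing map k ↦ (π_A(k), π_B(k)):
  0 : (1,1)
  1 : (0,1)
  2 : (2,1)
  3 : (0,0)
  4 : (1,0)
  5 : (3,1)
  6 : (3,0)
  7 : (2,0)
distinct pairs in image: 8 / 8 needed
  → bijection onto A×B; projections well-typed.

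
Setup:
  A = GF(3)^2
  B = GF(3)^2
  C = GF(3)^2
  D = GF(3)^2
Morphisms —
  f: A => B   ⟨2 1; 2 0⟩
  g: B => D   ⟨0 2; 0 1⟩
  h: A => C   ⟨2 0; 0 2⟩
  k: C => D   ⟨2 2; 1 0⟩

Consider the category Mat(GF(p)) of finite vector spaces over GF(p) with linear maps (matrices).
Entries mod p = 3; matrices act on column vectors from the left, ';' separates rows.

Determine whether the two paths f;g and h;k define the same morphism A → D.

1) trace f;g:
  e0=(1,0) f=>(2,2) g=>(1,2)
  e1=(0,1) f=>(1,0) g=>(0,0)
  composite₁ = ⟨1 0; 2 0⟩
2) trace h;k:
  e0=(1,0) h=>(2,0) k=>(1,2)
  e1=(0,1) h=>(0,2) k=>(1,0)
  composite₂ = ⟨1 1; 2 0⟩
Equal? differ; not commutative

Answer: DOES NOT COMMUTE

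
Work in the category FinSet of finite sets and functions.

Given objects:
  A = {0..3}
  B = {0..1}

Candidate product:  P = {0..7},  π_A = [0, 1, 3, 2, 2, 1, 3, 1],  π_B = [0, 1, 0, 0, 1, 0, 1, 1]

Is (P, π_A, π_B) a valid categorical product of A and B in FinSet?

|A|·|B| = 4·2 = 8;  |P| = 8
Check the pairing map k ↦ (π_A(k), π_B(k)):
  0 : (0,0)
  1 : (1,1)
  2 : (3,0)
  3 : (2,0)
  4 : (2,1)
  5 : (1,0)
  6 : (3,1)
  7 : (1,1)  ✗ repeats pair of k=1
distinct pairs in image: 7 / 8 needed
  → (1,1) hit at k=1 and k=7

Answer: NOT A VALID PRODUCT — duplicate pair at indices 1,7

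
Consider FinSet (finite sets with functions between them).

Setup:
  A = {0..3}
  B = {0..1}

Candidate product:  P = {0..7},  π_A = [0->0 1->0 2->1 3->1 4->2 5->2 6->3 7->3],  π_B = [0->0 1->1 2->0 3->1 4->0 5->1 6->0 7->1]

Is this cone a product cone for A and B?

|A|·|B| = 4·2 = 8;  |P| = 8
Check the pairing map k ↦ (π_A(k), π_B(k)):
  0 -> (0,0)
  1 -> (0,1)
  2 -> (1,0)
  3 -> (1,1)
  4 -> (2,0)
  5 -> (2,1)
  6 -> (3,0)
  7 -> (3,1)
distinct pairs in image: 8 / 8 needed
  → bijection onto A×B; projections well-typed.

Answer: VALID PRODUCT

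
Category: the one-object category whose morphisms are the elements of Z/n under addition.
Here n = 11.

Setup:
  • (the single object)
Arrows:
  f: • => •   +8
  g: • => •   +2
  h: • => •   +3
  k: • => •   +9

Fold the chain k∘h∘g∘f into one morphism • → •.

Answer: +0

Trace:
  0 +8≡8 +2≡10 +3≡2 +9≡0  (mod 11)
⟦path⟧: +0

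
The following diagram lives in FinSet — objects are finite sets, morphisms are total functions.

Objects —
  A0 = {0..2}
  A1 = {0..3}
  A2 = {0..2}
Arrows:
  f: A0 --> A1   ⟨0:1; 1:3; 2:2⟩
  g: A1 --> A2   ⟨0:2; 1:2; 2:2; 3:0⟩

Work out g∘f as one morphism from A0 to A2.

Answer: ⟨0:2; 1:0; 2:2⟩

Derivation:
  0 f-->1 g-->2
  1 f-->3 g-->0
  2 f-->2 g-->2
result: ⟨0:2; 1:0; 2:2⟩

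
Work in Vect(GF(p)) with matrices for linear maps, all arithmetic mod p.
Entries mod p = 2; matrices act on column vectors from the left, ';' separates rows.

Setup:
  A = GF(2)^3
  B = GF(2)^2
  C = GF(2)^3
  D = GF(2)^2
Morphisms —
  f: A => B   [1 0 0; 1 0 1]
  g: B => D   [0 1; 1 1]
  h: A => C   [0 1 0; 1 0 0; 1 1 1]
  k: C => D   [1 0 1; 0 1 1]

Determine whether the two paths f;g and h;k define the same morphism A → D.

Along f;g (path 1):
  e0=⟨1,0,0⟩ f=>⟨1,1⟩ g=>⟨1,0⟩
  e1=⟨0,1,0⟩ f=>⟨0,0⟩ g=>⟨0,0⟩
  e2=⟨0,0,1⟩ f=>⟨0,1⟩ g=>⟨1,1⟩
  result₁ = [1 0 1; 0 0 1]
Along h;k (path 2):
  e0=⟨1,0,0⟩ h=>⟨0,1,1⟩ k=>⟨1,0⟩
  e1=⟨0,1,0⟩ h=>⟨1,0,1⟩ k=>⟨0,1⟩
  e2=⟨0,0,1⟩ h=>⟨0,0,1⟩ k=>⟨1,1⟩
  result₂ = [1 0 1; 0 1 1]
Equal? NO — does not commute

Answer: DOES NOT COMMUTE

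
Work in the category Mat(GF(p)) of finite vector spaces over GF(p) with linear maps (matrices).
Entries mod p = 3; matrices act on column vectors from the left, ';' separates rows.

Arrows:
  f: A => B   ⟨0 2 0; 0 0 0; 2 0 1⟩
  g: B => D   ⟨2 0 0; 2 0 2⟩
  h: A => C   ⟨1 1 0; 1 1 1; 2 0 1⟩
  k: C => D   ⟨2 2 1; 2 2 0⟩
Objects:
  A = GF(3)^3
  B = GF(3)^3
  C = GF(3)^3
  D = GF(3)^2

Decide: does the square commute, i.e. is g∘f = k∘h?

Path 1 = f;g:
  e0=⟨1,0,0⟩ f=>⟨0,0,2⟩ g=>⟨0,1⟩
  e1=⟨0,1,0⟩ f=>⟨2,0,0⟩ g=>⟨1,1⟩
  e2=⟨0,0,1⟩ f=>⟨0,0,1⟩ g=>⟨0,2⟩
  composite₁ = ⟨0 1 0; 1 1 2⟩
Path 2 = h;k:
  e0=⟨1,0,0⟩ h=>⟨1,1,2⟩ k=>⟨0,1⟩
  e1=⟨0,1,0⟩ h=>⟨1,1,0⟩ k=>⟨1,1⟩
  e2=⟨0,0,1⟩ h=>⟨0,1,1⟩ k=>⟨0,2⟩
  composite₂ = ⟨0 1 0; 1 1 2⟩
Equal? same morphism ✓

Answer: COMMUTES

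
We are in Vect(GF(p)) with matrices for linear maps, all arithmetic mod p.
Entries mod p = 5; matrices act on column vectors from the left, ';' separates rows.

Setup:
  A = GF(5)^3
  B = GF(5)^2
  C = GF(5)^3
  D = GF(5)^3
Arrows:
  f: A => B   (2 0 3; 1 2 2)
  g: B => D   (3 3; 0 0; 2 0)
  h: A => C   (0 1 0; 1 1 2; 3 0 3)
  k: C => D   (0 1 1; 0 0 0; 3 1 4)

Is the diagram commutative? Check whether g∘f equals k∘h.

1) trace f;g:
  e0=⟨1,0,0⟩ f=>⟨2,1⟩ g=>⟨4,0,4⟩
  e1=⟨0,1,0⟩ f=>⟨0,2⟩ g=>⟨1,0,0⟩
  e2=⟨0,0,1⟩ f=>⟨3,2⟩ g=>⟨0,0,1⟩
  result₁ = (4 1 0; 0 0 0; 4 0 1)
2) trace h;k:
  e0=⟨1,0,0⟩ h=>⟨0,1,3⟩ k=>⟨4,0,3⟩
  e1=⟨0,1,0⟩ h=>⟨1,1,0⟩ k=>⟨1,0,4⟩
  e2=⟨0,0,1⟩ h=>⟨0,2,3⟩ k=>⟨0,0,4⟩
  result₂ = (4 1 0; 0 0 0; 3 4 4)
Equal? NO — does not commute

Answer: DOES NOT COMMUTE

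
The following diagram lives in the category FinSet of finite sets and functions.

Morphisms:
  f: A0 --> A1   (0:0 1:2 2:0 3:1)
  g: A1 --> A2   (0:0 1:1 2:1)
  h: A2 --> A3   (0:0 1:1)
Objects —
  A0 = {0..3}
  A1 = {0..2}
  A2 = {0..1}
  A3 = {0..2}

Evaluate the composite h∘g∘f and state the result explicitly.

Answer: (0:0 1:1 2:0 3:1)

Work:
  0 f-->0 g-->0 h-->0
  1 f-->2 g-->1 h-->1
  2 f-->0 g-->0 h-->0
  3 f-->1 g-->1 h-->1
result: (0:0 1:1 2:0 3:1)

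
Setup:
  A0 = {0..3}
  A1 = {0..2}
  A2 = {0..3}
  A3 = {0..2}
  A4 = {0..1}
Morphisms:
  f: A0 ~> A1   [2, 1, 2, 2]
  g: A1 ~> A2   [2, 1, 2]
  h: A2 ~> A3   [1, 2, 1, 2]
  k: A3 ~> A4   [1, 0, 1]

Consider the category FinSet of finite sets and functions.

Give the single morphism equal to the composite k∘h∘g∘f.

Answer: [0, 1, 0, 0]

Work:
  0 f~>2 g~>2 h~>1 k~>0
  1 f~>1 g~>1 h~>2 k~>1
  2 f~>2 g~>2 h~>1 k~>0
  3 f~>2 g~>2 h~>1 k~>0
⟦path⟧: [0, 1, 0, 0]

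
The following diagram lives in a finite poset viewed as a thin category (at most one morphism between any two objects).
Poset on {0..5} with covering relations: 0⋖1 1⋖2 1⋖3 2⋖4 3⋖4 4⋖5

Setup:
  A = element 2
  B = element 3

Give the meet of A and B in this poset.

Answer: A∧B = 1

Derivation:
Common predecessors of 2,3: {0,1}
  0 ⊑ 1
  1 ⊑ 1
glb = 1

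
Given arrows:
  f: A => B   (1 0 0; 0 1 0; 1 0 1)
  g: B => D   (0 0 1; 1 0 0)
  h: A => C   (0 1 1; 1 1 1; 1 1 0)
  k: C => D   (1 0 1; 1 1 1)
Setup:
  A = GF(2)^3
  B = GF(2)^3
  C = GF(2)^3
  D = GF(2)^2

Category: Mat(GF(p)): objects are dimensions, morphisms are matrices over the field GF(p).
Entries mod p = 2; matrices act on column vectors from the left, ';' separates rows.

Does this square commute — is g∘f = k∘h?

Path 1 = f;g:
  e0=(1,0,0) f=>(1,0,1) g=>(1,1)
  e1=(0,1,0) f=>(0,1,0) g=>(0,0)
  e2=(0,0,1) f=>(0,0,1) g=>(1,0)
  ⟦path⟧₁ = (1 0 1; 1 0 0)
Path 2 = h;k:
  e0=(1,0,0) h=>(0,1,1) k=>(1,0)
  e1=(0,1,0) h=>(1,1,1) k=>(0,1)
  e2=(0,0,1) h=>(1,1,0) k=>(1,0)
  ⟦path⟧₂ = (1 0 1; 0 1 0)
Equal? differ; not commutative

Answer: DOES NOT COMMUTE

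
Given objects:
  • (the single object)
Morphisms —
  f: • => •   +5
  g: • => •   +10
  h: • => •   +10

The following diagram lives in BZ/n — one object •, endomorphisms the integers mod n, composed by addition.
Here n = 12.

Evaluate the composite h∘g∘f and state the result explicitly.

  0 +5≡5 +10≡3 +10≡1  (mod 12)
result: +1

Answer: +1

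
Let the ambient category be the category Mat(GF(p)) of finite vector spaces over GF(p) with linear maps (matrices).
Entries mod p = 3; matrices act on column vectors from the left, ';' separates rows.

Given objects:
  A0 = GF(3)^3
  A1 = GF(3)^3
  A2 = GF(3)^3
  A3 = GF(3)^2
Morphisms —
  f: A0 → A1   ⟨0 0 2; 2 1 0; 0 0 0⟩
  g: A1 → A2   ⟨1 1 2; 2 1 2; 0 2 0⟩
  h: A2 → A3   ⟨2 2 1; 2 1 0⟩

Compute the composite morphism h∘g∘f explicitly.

Answer: ⟨0 0 0; 0 0 2⟩

Work:
  e0=[1,0,0] f→[0,2,0] g→[2,2,1] h→[0,0]
  e1=[0,1,0] f→[0,1,0] g→[1,1,2] h→[0,0]
  e2=[0,0,1] f→[2,0,0] g→[2,1,0] h→[0,2]
⟦path⟧: ⟨0 0 0; 0 0 2⟩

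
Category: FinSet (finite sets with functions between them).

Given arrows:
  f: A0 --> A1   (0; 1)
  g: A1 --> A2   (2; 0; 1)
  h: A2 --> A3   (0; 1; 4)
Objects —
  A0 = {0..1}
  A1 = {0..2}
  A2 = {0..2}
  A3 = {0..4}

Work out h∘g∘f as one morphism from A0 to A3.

Answer: (4; 0)

Derivation:
  0 f-->0 g-->2 h-->4
  1 f-->1 g-->0 h-->0
⟦path⟧: (4; 0)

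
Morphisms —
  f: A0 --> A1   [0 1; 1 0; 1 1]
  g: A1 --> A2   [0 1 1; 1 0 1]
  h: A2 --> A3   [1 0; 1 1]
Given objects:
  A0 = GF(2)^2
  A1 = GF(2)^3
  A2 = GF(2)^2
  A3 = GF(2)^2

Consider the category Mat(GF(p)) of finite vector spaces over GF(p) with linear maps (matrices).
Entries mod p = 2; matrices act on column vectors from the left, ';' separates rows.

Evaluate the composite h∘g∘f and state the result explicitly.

Answer: [0 1; 1 1]

Work:
  e0=[1,0] f-->[0,1,1] g-->[0,1] h-->[0,1]
  e1=[0,1] f-->[1,0,1] g-->[1,0] h-->[1,1]
result: [0 1; 1 1]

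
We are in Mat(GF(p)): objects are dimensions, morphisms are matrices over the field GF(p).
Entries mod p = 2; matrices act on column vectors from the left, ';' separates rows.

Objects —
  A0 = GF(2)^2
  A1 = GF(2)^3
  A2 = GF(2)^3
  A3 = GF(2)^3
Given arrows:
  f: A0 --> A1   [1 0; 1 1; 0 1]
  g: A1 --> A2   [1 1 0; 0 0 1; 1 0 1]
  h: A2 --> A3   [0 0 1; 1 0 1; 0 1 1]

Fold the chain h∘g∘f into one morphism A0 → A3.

  e0=⟨1,0⟩ f-->⟨1,1,0⟩ g-->⟨0,0,1⟩ h-->⟨1,1,1⟩
  e1=⟨0,1⟩ f-->⟨0,1,1⟩ g-->⟨1,1,1⟩ h-->⟨1,0,0⟩
⟦path⟧: [1 1; 1 0; 1 0]

Answer: [1 1; 1 0; 1 0]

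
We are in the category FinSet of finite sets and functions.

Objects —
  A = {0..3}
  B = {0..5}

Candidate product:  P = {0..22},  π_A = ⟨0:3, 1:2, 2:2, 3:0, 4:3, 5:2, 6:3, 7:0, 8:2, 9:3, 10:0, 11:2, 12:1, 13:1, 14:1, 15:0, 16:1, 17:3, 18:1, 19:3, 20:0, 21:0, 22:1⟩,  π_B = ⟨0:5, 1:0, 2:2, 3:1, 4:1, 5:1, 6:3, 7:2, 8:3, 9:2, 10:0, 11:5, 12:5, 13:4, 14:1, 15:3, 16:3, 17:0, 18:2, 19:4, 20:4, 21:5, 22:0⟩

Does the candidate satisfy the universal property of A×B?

|A|·|B| = 4·6 = 24;  |P| = 23
  → cardinalities differ; no bijection possible.

Answer: NOT A VALID PRODUCT — |P|=23 ≠ |A|·|B|=24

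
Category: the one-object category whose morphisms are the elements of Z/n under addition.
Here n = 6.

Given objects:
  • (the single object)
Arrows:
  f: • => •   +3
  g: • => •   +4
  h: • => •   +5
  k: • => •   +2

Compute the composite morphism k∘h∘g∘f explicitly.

Answer: +2

Trace:
  0 +3≡3 +4≡1 +5≡0 +2≡2  (mod 6)
⟦path⟧: +2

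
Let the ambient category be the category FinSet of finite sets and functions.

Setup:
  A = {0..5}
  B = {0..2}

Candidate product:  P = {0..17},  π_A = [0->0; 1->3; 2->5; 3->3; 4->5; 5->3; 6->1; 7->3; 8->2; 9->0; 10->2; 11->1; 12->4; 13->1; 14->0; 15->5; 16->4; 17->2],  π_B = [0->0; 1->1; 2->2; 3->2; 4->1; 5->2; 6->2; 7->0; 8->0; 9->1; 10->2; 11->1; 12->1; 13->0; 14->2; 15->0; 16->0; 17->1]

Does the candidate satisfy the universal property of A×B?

|A|·|B| = 6·3 = 18;  |P| = 18
Check the pairing map k ↦ (π_A(k), π_B(k)):
  0 -> (0,0)
  1 -> (3,1)
  2 -> (5,2)
  3 -> (3,2)
  4 -> (5,1)
  5 -> (3,2)  ✗ repeats pair of k=3
  6 -> (1,2)
  7 -> (3,0)
  8 -> (2,0)
  9 -> (0,1)
  10 -> (2,2)
  11 -> (1,1)
  12 -> (4,1)
  13 -> (1,0)
  14 -> (0,2)
  15 -> (5,0)
  16 -> (4,0)
  17 -> (2,1)
distinct pairs in image: 17 / 18 needed
  → (3,2) hit at k=3 and k=5

Answer: NOT A VALID PRODUCT — duplicate pair at indices 5,3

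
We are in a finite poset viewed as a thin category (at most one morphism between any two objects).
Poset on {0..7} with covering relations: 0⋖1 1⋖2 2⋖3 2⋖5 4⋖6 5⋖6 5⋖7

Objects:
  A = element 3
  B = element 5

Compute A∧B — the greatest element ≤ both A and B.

Lower bounds of A=3 and B=5: {0,1,2}
  0 ≤ 2
  1 ≤ 2
  2 ≤ 2
glb = 2

Answer: A∧B = 2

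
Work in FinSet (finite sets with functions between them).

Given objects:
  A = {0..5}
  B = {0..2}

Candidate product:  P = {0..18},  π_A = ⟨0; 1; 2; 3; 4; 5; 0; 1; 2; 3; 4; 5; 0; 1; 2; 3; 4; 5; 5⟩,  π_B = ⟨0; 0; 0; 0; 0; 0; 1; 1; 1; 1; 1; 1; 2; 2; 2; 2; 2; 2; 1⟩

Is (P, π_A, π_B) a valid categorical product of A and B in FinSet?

|A|·|B| = 6·3 = 18;  |P| = 19
  → cardinalities differ; no bijection possible.

Answer: NOT A VALID PRODUCT — |P|=19 ≠ |A|·|B|=18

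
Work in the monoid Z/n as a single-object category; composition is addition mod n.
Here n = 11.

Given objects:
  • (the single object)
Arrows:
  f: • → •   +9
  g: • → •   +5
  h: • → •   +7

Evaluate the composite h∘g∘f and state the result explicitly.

Answer: +10

Derivation:
  0 +9≡9 +5≡3 +7≡10  (mod 11)
result: +10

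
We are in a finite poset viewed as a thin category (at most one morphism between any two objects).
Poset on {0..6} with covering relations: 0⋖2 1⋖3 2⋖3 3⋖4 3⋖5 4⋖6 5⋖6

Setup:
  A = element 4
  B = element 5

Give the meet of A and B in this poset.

Answer: A∧B = 3

Work:
Common predecessors of 4,5: {0,1,2,3}
  0 ⊑ 3
  1 ⊑ 3
  2 ⊑ 3
  3 ⊑ 3
glb = 3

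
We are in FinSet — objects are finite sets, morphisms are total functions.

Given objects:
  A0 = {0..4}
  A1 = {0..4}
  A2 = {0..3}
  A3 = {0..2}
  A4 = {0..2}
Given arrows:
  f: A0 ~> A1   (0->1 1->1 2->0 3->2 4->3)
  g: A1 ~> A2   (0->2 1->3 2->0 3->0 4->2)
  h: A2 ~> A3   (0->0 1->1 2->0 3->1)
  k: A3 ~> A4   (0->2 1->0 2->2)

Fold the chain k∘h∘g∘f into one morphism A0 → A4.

Answer: (0->0 1->0 2->2 3->2 4->2)

Trace:
  0 f~>1 g~>3 h~>1 k~>0
  1 f~>1 g~>3 h~>1 k~>0
  2 f~>0 g~>2 h~>0 k~>2
  3 f~>2 g~>0 h~>0 k~>2
  4 f~>3 g~>0 h~>0 k~>2
result: (0->0 1->0 2->2 3->2 4->2)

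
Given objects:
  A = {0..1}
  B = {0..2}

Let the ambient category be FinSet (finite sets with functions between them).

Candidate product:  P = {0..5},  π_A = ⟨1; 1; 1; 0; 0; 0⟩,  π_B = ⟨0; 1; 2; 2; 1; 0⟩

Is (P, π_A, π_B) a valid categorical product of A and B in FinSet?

Answer: VALID PRODUCT

Work:
|A|·|B| = 2·3 = 6;  |P| = 6
Check the pairing map k ↦ (π_A(k), π_B(k)):
  0 -> (1,0)
  1 -> (1,1)
  2 -> (1,2)
  3 -> (0,2)
  4 -> (0,1)
  5 -> (0,0)
distinct pairs in image: 6 / 6 needed
  → bijection onto A×B; projections well-typed.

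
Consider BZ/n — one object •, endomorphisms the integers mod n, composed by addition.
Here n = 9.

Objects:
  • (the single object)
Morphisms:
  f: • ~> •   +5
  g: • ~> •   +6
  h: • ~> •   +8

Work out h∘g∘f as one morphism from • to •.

Answer: +1

Trace:
  0 +5≡5 +6≡2 +8≡1  (mod 9)
result: +1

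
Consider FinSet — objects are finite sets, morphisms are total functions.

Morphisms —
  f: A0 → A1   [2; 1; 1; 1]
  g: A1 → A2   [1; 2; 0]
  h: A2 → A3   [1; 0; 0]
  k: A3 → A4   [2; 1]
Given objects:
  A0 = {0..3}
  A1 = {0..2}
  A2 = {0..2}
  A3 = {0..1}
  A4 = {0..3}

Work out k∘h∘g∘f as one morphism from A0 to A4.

  0 f→2 g→0 h→1 k→1
  1 f→1 g→2 h→0 k→2
  2 f→1 g→2 h→0 k→2
  3 f→1 g→2 h→0 k→2
⟦path⟧: [1; 2; 2; 2]

Answer: [1; 2; 2; 2]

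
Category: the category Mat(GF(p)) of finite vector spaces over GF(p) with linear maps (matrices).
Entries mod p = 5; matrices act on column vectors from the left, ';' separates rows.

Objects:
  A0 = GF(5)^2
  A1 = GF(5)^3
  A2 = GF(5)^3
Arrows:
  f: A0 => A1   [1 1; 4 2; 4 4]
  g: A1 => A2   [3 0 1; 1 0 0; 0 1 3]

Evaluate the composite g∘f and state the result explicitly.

  e0=⟨1,0⟩ f=>⟨1,4,4⟩ g=>⟨2,1,1⟩
  e1=⟨0,1⟩ f=>⟨1,2,4⟩ g=>⟨2,1,4⟩
result: [2 2; 1 1; 1 4]

Answer: [2 2; 1 1; 1 4]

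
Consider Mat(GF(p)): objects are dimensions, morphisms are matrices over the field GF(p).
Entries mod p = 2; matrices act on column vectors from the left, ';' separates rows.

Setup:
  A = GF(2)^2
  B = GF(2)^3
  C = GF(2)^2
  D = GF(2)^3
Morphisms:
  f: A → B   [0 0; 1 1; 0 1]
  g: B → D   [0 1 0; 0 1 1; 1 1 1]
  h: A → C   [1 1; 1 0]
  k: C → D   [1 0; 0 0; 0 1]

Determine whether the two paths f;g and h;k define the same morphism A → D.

Along f;g (path 1):
  e0=[1,0] f→[0,1,0] g→[1,1,1]
  e1=[0,1] f→[0,1,1] g→[1,0,0]
  result₁ = [1 1; 1 0; 1 0]
Along h;k (path 2):
  e0=[1,0] h→[1,1] k→[1,0,1]
  e1=[0,1] h→[1,0] k→[1,0,0]
  result₂ = [1 1; 0 0; 1 0]
Equal? distinct morphisms ✗

Answer: DOES NOT COMMUTE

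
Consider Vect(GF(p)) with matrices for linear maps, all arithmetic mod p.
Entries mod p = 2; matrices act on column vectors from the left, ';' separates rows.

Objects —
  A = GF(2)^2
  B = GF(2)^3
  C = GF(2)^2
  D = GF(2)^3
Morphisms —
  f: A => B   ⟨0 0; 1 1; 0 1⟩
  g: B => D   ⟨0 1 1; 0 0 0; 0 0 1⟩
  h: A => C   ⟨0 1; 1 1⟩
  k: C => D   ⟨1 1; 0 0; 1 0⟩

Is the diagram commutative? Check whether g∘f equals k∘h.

Along f;g (path 1):
  e0=(1,0) f=>(0,1,0) g=>(1,0,0)
  e1=(0,1) f=>(0,1,1) g=>(0,0,1)
  composite₁ = ⟨1 0; 0 0; 0 1⟩
Along h;k (path 2):
  e0=(1,0) h=>(0,1) k=>(1,0,0)
  e1=(0,1) h=>(1,1) k=>(0,0,1)
  composite₂ = ⟨1 0; 0 0; 0 1⟩
Equal? YES — commutes

Answer: COMMUTES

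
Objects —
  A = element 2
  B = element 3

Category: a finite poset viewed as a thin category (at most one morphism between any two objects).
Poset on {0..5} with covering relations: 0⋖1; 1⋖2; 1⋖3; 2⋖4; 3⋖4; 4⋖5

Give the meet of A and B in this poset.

Answer: A∧B = 1

Work:
{x : x<=A ∧ x<=B} = {0,1}  (A=2, B=3)
  0 <= 1
  1 <= 1
glb = 1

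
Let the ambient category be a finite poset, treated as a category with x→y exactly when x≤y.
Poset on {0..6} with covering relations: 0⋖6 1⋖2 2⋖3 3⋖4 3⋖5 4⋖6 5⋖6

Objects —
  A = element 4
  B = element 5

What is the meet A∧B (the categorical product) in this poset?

{x : x<=A ∧ x<=B} = {1,2,3}  (A=4, B=5)
  1 <= 3
  2 <= 3
  3 <= 3
glb = 3

Answer: A∧B = 3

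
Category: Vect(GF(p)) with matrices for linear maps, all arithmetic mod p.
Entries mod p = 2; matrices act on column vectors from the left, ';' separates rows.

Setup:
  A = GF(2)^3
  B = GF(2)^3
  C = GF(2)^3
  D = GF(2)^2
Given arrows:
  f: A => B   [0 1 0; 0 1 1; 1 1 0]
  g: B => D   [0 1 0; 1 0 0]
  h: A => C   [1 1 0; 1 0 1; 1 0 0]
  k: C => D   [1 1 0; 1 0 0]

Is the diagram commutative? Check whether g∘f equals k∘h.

Along f;g (path 1):
  e0=(1,0,0) f=>(0,0,1) g=>(0,0)
  e1=(0,1,0) f=>(1,1,1) g=>(1,1)
  e2=(0,0,1) f=>(0,1,0) g=>(1,0)
  result₁ = [0 1 1; 0 1 0]
Along h;k (path 2):
  e0=(1,0,0) h=>(1,1,1) k=>(0,1)
  e1=(0,1,0) h=>(1,0,0) k=>(1,1)
  e2=(0,0,1) h=>(0,1,0) k=>(1,0)
  result₂ = [0 1 1; 1 1 0]
Equal? distinct morphisms ✗

Answer: DOES NOT COMMUTE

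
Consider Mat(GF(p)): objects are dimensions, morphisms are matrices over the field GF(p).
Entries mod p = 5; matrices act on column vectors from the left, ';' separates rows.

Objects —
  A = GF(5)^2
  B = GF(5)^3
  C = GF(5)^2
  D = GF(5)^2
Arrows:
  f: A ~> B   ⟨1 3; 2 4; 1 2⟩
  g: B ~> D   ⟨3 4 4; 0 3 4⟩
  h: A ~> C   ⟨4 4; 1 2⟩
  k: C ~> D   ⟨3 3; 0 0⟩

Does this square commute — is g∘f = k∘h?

Path 1 = f;g:
  e0=(1,0) f~>(1,2,1) g~>(0,0)
  e1=(0,1) f~>(3,4,2) g~>(3,0)
  ⟦path⟧₁ = ⟨0 3; 0 0⟩
Path 2 = h;k:
  e0=(1,0) h~>(4,1) k~>(0,0)
  e1=(0,1) h~>(4,2) k~>(3,0)
  ⟦path⟧₂ = ⟨0 3; 0 0⟩
Equal? YES — commutes

Answer: COMMUTES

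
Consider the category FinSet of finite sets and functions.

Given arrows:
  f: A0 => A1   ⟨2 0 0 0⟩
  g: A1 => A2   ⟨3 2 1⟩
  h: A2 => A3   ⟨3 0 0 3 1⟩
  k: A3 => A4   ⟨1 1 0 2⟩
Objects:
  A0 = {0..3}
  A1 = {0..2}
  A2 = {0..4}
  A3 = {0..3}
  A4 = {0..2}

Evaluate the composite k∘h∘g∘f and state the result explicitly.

Answer: ⟨1 2 2 2⟩

Trace:
  0 f=>2 g=>1 h=>0 k=>1
  1 f=>0 g=>3 h=>3 k=>2
  2 f=>0 g=>3 h=>3 k=>2
  3 f=>0 g=>3 h=>3 k=>2
composite: ⟨1 2 2 2⟩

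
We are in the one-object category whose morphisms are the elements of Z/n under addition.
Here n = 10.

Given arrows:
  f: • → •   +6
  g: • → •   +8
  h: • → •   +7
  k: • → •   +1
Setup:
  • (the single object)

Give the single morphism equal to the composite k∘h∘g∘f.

Answer: +2

Derivation:
  0 +6≡6 +8≡4 +7≡1 +1≡2  (mod 10)
composite: +2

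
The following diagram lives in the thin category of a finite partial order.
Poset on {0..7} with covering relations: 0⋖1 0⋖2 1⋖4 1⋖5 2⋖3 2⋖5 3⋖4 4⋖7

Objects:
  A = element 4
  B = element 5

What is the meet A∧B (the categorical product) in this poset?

{x : x≤A ∧ x≤B} = {0,1,2}  (A=4, B=5)
  maximal lower bounds 1 and 2 are incomparable: neither 1≤2 nor 2≤1
→ no greatest lower bound exists

Answer: NO MEET EXISTS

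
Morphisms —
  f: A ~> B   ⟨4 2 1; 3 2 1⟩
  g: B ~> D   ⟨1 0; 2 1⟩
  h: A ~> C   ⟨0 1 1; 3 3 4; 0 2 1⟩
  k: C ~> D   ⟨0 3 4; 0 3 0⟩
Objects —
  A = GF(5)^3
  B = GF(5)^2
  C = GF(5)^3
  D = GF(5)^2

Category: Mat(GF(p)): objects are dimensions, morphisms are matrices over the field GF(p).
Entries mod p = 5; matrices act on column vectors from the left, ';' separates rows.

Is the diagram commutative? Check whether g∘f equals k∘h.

Along f;g (path 1):
  e0=[1,0,0] f~>[4,3] g~>[4,1]
  e1=[0,1,0] f~>[2,2] g~>[2,1]
  e2=[0,0,1] f~>[1,1] g~>[1,3]
  composite₁ = ⟨4 2 1; 1 1 3⟩
Along h;k (path 2):
  e0=[1,0,0] h~>[0,3,0] k~>[4,4]
  e1=[0,1,0] h~>[1,3,2] k~>[2,4]
  e2=[0,0,1] h~>[1,4,1] k~>[1,2]
  composite₂ = ⟨4 2 1; 4 4 2⟩
Equal? differ; not commutative

Answer: DOES NOT COMMUTE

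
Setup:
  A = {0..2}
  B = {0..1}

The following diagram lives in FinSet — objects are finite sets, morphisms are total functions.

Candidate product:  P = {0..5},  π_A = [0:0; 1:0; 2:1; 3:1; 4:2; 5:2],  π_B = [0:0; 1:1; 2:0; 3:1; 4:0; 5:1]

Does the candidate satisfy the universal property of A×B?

Answer: VALID PRODUCT

Derivation:
|A|·|B| = 3·2 = 6;  |P| = 6
Check the pairing map k ↦ (π_A(k), π_B(k)):
  0 : (0,0)
  1 : (0,1)
  2 : (1,0)
  3 : (1,1)
  4 : (2,0)
  5 : (2,1)
distinct pairs in image: 6 / 6 needed
  → bijection onto A×B; projections well-typed.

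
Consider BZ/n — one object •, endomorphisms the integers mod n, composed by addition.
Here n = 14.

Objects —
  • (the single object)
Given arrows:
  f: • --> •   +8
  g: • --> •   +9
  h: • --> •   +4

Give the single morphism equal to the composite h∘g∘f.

Answer: +7

Trace:
  0 +8≡8 +9≡3 +4≡7  (mod 14)
result: +7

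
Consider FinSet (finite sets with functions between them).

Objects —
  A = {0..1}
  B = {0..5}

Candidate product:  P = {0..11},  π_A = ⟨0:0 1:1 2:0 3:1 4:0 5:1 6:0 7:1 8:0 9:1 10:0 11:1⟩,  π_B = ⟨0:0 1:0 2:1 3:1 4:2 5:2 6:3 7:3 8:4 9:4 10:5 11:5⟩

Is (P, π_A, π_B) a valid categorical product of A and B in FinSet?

Answer: VALID PRODUCT

Work:
|A|·|B| = 2·6 = 12;  |P| = 12
Check the pairing map k ↦ (π_A(k), π_B(k)):
  0 : (0,0)
  1 : (1,0)
  2 : (0,1)
  3 : (1,1)
  4 : (0,2)
  5 : (1,2)
  6 : (0,3)
  7 : (1,3)
  8 : (0,4)
  9 : (1,4)
  10 : (0,5)
  11 : (1,5)
distinct pairs in image: 12 / 12 needed
  → bijection onto A×B; projections well-typed.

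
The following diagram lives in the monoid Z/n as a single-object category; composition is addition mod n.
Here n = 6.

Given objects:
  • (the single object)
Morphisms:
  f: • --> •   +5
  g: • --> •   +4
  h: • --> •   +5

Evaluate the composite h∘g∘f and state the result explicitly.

Answer: +2

Trace:
  0 +5≡5 +4≡3 +5≡2  (mod 6)
⟦path⟧: +2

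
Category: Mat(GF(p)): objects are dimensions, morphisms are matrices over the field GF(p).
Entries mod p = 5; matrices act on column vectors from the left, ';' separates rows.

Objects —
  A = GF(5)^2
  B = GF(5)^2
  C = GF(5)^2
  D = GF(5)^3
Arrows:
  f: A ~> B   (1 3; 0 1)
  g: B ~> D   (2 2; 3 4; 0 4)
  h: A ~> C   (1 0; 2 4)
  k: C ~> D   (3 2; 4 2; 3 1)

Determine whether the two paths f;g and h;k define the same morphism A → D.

1) trace f;g:
  e0=[1,0] f~>[1,0] g~>[2,3,0]
  e1=[0,1] f~>[3,1] g~>[3,3,4]
  ⟦path⟧₁ = (2 3; 3 3; 0 4)
2) trace h;k:
  e0=[1,0] h~>[1,2] k~>[2,3,0]
  e1=[0,1] h~>[0,4] k~>[3,3,4]
  ⟦path⟧₂ = (2 3; 3 3; 0 4)
Equal? same morphism ✓

Answer: COMMUTES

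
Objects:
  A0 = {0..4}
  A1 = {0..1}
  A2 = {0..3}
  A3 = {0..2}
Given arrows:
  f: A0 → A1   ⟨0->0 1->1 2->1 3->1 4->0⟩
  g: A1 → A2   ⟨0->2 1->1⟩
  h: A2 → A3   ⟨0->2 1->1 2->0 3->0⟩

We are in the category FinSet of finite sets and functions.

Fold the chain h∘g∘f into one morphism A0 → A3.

  0 f→0 g→2 h→0
  1 f→1 g→1 h→1
  2 f→1 g→1 h→1
  3 f→1 g→1 h→1
  4 f→0 g→2 h→0
⟦path⟧: ⟨0->0 1->1 2->1 3->1 4->0⟩

Answer: ⟨0->0 1->1 2->1 3->1 4->0⟩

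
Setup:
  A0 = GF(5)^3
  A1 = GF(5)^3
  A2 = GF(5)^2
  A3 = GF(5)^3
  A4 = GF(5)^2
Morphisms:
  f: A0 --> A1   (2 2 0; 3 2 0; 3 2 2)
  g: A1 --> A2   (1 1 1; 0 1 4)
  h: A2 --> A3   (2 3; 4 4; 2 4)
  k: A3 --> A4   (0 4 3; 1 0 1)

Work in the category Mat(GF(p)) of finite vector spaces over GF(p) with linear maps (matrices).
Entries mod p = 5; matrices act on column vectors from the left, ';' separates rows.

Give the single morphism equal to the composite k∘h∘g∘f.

  e0=[1,0,0] f-->[2,3,3] g-->[3,0] h-->[1,2,1] k-->[1,2]
  e1=[0,1,0] f-->[2,2,2] g-->[1,0] h-->[2,4,2] k-->[2,4]
  e2=[0,0,1] f-->[0,0,2] g-->[2,3] h-->[3,0,1] k-->[3,4]
result: (1 2 3; 2 4 4)

Answer: (1 2 3; 2 4 4)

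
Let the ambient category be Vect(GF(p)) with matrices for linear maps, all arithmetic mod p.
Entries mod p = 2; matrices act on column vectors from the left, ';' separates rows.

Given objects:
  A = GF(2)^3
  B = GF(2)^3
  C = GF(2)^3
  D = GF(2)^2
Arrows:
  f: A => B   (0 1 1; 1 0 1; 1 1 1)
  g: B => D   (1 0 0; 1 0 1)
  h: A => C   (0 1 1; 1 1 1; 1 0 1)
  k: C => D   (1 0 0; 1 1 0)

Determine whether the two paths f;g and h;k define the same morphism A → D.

Path 1 = f;g:
  e0=[1,0,0] f=>[0,1,1] g=>[0,1]
  e1=[0,1,0] f=>[1,0,1] g=>[1,0]
  e2=[0,0,1] f=>[1,1,1] g=>[1,0]
  ⟦path⟧₁ = (0 1 1; 1 0 0)
Path 2 = h;k:
  e0=[1,0,0] h=>[0,1,1] k=>[0,1]
  e1=[0,1,0] h=>[1,1,0] k=>[1,0]
  e2=[0,0,1] h=>[1,1,1] k=>[1,0]
  ⟦path⟧₂ = (0 1 1; 1 0 0)
Equal? equal; square commutes

Answer: COMMUTES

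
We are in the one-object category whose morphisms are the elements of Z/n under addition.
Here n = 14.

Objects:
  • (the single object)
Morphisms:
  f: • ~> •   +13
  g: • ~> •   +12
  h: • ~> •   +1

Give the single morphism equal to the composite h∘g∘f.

  0 +13≡13 +12≡11 +1≡12  (mod 14)
result: +12

Answer: +12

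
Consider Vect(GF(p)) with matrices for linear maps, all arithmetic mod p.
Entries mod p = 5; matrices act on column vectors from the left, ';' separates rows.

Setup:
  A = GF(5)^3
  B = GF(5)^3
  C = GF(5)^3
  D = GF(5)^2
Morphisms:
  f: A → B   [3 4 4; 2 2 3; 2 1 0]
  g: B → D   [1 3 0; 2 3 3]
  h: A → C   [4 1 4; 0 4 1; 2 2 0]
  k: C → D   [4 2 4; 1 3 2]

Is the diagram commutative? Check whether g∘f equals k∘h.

Along f;g (path 1):
  e0=[1,0,0] f→[3,2,2] g→[4,3]
  e1=[0,1,0] f→[4,2,1] g→[0,2]
  e2=[0,0,1] f→[4,3,0] g→[3,2]
  result₁ = [4 0 3; 3 2 2]
Along h;k (path 2):
  e0=[1,0,0] h→[4,0,2] k→[4,3]
  e1=[0,1,0] h→[1,4,2] k→[0,2]
  e2=[0,0,1] h→[4,1,0] k→[3,2]
  result₂ = [4 0 3; 3 2 2]
Equal? YES — commutes

Answer: COMMUTES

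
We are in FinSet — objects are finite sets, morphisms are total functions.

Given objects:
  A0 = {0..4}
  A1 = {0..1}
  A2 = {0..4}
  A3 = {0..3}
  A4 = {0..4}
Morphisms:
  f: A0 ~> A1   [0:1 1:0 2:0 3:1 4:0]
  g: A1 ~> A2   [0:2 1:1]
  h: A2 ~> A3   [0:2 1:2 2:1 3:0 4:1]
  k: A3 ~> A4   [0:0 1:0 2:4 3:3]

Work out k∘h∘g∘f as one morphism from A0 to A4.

  0 f~>1 g~>1 h~>2 k~>4
  1 f~>0 g~>2 h~>1 k~>0
  2 f~>0 g~>2 h~>1 k~>0
  3 f~>1 g~>1 h~>2 k~>4
  4 f~>0 g~>2 h~>1 k~>0
result: [0:4 1:0 2:0 3:4 4:0]

Answer: [0:4 1:0 2:0 3:4 4:0]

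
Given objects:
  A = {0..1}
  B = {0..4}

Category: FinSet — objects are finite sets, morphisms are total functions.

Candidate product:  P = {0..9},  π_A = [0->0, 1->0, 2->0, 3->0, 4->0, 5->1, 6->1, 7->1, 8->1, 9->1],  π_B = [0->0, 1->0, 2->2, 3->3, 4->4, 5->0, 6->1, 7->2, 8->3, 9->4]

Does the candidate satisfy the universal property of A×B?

Answer: NOT A VALID PRODUCT — duplicate pair at indices 0,1

Derivation:
|A|·|B| = 2·5 = 10;  |P| = 10
Check the pairing map k ↦ (π_A(k), π_B(k)):
  0 -> (0,0)
  1 -> (0,0)  ✗ repeats pair of k=0
  2 -> (0,2)
  3 -> (0,3)
  4 -> (0,4)
  5 -> (1,0)
  6 -> (1,1)
  7 -> (1,2)
  8 -> (1,3)
  9 -> (1,4)
distinct pairs in image: 9 / 10 needed
  → (0,0) hit at k=0 and k=1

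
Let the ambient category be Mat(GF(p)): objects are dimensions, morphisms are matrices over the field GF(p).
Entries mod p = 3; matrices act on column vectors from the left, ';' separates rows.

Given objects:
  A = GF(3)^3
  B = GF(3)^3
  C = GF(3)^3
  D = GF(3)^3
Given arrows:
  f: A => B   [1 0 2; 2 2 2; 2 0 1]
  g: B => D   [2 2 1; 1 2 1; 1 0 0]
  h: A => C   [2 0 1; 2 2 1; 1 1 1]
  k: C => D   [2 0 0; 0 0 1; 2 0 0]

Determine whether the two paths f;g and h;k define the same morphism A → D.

Answer: DOES NOT COMMUTE

Trace:
Path 1 = f;g:
  e0=(1,0,0) f=>(1,2,2) g=>(2,1,1)
  e1=(0,1,0) f=>(0,2,0) g=>(1,1,0)
  e2=(0,0,1) f=>(2,2,1) g=>(0,1,2)
  composite₁ = [2 1 0; 1 1 1; 1 0 2]
Path 2 = h;k:
  e0=(1,0,0) h=>(2,2,1) k=>(1,1,1)
  e1=(0,1,0) h=>(0,2,1) k=>(0,1,0)
  e2=(0,0,1) h=>(1,1,1) k=>(2,1,2)
  composite₂ = [1 0 2; 1 1 1; 1 0 2]
Equal? NO — does not commute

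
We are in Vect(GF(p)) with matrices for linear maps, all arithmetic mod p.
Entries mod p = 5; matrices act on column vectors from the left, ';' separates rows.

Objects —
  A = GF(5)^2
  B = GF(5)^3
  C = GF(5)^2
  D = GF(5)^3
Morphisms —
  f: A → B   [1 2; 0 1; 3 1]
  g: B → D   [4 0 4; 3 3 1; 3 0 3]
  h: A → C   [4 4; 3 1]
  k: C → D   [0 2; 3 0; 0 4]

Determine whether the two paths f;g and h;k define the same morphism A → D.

1) trace f;g:
  e0=⟨1,0⟩ f→⟨1,0,3⟩ g→⟨1,1,2⟩
  e1=⟨0,1⟩ f→⟨2,1,1⟩ g→⟨2,0,4⟩
  ⟦path⟧₁ = [1 2; 1 0; 2 4]
2) trace h;k:
  e0=⟨1,0⟩ h→⟨4,3⟩ k→⟨1,2,2⟩
  e1=⟨0,1⟩ h→⟨4,1⟩ k→⟨2,2,4⟩
  ⟦path⟧₂ = [1 2; 2 2; 2 4]
Equal? distinct morphisms ✗

Answer: DOES NOT COMMUTE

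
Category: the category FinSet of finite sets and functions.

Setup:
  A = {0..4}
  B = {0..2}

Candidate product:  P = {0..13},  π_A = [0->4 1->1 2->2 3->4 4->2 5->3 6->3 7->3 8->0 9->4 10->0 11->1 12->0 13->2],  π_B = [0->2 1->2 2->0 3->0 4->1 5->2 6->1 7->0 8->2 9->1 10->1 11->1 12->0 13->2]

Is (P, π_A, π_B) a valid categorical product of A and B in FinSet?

Answer: NOT A VALID PRODUCT — |P|=14 ≠ |A|·|B|=15

Work:
|A|·|B| = 5·3 = 15;  |P| = 14
  → cardinalities differ; no bijection possible.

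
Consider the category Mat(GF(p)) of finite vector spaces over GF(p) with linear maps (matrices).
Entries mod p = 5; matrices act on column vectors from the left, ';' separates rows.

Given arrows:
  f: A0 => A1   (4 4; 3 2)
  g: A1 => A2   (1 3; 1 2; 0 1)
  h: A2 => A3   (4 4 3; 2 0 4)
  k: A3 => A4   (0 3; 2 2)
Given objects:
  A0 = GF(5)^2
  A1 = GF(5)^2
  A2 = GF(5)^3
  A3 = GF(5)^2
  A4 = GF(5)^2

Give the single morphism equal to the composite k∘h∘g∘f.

  e0=[1,0] f=>[4,3] g=>[3,0,3] h=>[1,3] k=>[4,3]
  e1=[0,1] f=>[4,2] g=>[0,3,2] h=>[3,3] k=>[4,2]
result: (4 4; 3 2)

Answer: (4 4; 3 2)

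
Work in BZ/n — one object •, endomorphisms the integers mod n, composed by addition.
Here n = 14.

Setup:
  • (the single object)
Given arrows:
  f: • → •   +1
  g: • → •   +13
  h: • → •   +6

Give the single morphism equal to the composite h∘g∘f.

Answer: +6

Derivation:
  0 +1≡1 +13≡0 +6≡6  (mod 14)
composite: +6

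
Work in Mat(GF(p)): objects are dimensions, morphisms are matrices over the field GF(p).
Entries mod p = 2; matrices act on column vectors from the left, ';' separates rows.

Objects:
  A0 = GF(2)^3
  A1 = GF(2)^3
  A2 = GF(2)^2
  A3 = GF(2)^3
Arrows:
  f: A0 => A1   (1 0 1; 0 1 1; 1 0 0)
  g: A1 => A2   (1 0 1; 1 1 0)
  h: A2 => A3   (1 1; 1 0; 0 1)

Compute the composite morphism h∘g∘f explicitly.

  e0=[1,0,0] f=>[1,0,1] g=>[0,1] h=>[1,0,1]
  e1=[0,1,0] f=>[0,1,0] g=>[0,1] h=>[1,0,1]
  e2=[0,0,1] f=>[1,1,0] g=>[1,0] h=>[1,1,0]
result: (1 1 1; 0 0 1; 1 1 0)

Answer: (1 1 1; 0 0 1; 1 1 0)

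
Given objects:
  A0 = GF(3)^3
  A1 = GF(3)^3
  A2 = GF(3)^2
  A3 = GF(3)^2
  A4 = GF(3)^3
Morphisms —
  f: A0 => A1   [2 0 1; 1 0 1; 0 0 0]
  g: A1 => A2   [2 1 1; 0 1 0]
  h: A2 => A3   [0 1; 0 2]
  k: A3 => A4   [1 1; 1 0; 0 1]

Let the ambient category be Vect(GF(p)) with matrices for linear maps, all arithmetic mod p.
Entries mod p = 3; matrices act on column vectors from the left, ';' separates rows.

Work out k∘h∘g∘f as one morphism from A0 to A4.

  e0=[1,0,0] f=>[2,1,0] g=>[2,1] h=>[1,2] k=>[0,1,2]
  e1=[0,1,0] f=>[0,0,0] g=>[0,0] h=>[0,0] k=>[0,0,0]
  e2=[0,0,1] f=>[1,1,0] g=>[0,1] h=>[1,2] k=>[0,1,2]
⟦path⟧: [0 0 0; 1 0 1; 2 0 2]

Answer: [0 0 0; 1 0 1; 2 0 2]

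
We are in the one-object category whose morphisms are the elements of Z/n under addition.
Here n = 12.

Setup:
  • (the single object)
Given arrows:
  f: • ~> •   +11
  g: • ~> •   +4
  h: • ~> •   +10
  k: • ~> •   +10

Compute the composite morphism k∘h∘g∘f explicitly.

  0 +11≡11 +4≡3 +10≡1 +10≡11  (mod 12)
result: +11

Answer: +11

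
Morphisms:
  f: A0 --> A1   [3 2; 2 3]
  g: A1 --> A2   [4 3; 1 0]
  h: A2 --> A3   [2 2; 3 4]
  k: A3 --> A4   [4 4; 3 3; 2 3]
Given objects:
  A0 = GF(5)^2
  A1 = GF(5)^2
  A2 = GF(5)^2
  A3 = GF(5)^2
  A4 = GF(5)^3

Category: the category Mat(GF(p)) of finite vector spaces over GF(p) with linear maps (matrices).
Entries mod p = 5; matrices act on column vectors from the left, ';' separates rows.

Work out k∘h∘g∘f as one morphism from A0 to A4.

Answer: [2 3; 4 1; 2 3]

Derivation:
  e0=(1,0) f-->(3,2) g-->(3,3) h-->(2,1) k-->(2,4,2)
  e1=(0,1) f-->(2,3) g-->(2,2) h-->(3,4) k-->(3,1,3)
result: [2 3; 4 1; 2 3]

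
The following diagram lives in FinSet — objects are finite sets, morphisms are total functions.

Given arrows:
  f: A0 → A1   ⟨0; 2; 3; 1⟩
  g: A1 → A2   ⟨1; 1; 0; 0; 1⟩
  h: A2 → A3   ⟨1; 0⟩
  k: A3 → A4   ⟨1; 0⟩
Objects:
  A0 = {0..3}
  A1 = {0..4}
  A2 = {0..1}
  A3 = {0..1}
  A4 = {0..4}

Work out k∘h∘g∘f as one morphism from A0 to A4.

Answer: ⟨1; 0; 0; 1⟩

Derivation:
  0 f→0 g→1 h→0 k→1
  1 f→2 g→0 h→1 k→0
  2 f→3 g→0 h→1 k→0
  3 f→1 g→1 h→0 k→1
⟦path⟧: ⟨1; 0; 0; 1⟩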